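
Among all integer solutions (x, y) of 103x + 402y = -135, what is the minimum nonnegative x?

147

gcd(402, 103):
  402 = 3*103 + 93
  103 = 1*93 + 10
  93 = 9*10 + 3
  10 = 3*3 + 1
  3 = 3*1
so gcd(402, 103) = 1.
1 divides -135, so solutions exist.
Back-substitute for Bézout coefficients:
  1 = 10 - 3*3
  ... = 103*(121) + 402*(-31)
Scale by -135/1 = -135: (x₀, y₀) = (-16335, 4185).
General solution: x = -16335 + 402t, y = 4185 - 103t for integer t.
x ≥ 0: smallest is -16335 mod 402 = 147 (at t = 41), with y = -38.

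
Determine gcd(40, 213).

1

gcd(213, 40) = 1  (213 = 5×40 + 13, 40 = 3×13 + 1, 13 = 13×1).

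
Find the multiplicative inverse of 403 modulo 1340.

gcd(1340, 403) = 1  (1340 = 3*403 + 131, 403 = 3*131 + 10, 131 = 13*10 + 1, 10 = 10*1).
Back-substituting, 403*(-133) + 1340*(40) = 1.
So 403*-133 ≡ 1 (mod 1340), and -133 mod 1340 = 1207.

1207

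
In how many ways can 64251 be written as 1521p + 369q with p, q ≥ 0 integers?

gcd(1521, 369) = 9  (1521 = 4·369 + 45, 369 = 8·45 + 9, 45 = 5·9).
Back-substituting, 1521·(-8) + 369·(33) = 9.
Scale by 7139: one solution is (-57112, 235587). Reduce p mod 41: (1, 170).
General: p = 1 + 41t, q = 170 - 169t.
p ≥ 0 ⇒ t ≥ 0; q ≥ 0 ⇒ t ≤ 1. So t ∈ [0, 1]: 2 solutions.

2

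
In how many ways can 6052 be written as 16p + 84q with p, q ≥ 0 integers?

gcd(84, 16) = 4  (84 = 5×16 + 4, 16 = 4×4).
Back-substituting, 16×(-5) + 84×(1) = 4.
Scale by 1513: one solution is (-7565, 1513). Reduce p mod 21: (16, 69).
General: p = 16 + 21t, q = 69 - 4t.
p ≥ 0 ⇒ t ≥ 0; q ≥ 0 ⇒ t ≤ 17. So t ∈ [0, 17]: 18 solutions.

18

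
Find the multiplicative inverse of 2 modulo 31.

gcd(31, 2) = 1  (31 = 15·2 + 1, 2 = 2·1).
Back-substituting, 2·(-15) + 31·(1) = 1.
So 2·-15 ≡ 1 (mod 31), and -15 mod 31 = 16.

16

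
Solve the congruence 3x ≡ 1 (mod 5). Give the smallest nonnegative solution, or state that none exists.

2

gcd(5, 3) = 1.
1 divides 1, so solutions exist.
By Bézout, 3*(2) + 5*(-1) = 1.
So 3*(2) ≡ 1 (mod 5); multiply by 1: x ≡ 2 (mod 5).
Smallest nonnegative: x = 2 mod 5 = 2.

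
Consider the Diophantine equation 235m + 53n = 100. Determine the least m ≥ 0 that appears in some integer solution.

32

gcd(235, 53):
  235 = 4*53 + 23
  53 = 2*23 + 7
  23 = 3*7 + 2
  7 = 3*2 + 1
  2 = 2*1
so gcd(235, 53) = 1.
1 divides 100, so solutions exist.
Back-substitute for Bézout coefficients:
  1 = 7 - 3*2
  ... = 235*(-23) + 53*(102)
Scale by 100/1 = 100: (m₀, n₀) = (-2300, 10200).
General solution: m = -2300 + 53t, n = 10200 - 235t for integer t.
m ≥ 0: smallest is -2300 mod 53 = 32 (at t = 44), with n = -140.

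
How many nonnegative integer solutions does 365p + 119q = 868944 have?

20

gcd(365, 119) = 1  (365 = 3·119 + 8, 119 = 14·8 + 7, 8 = 1·7 + 1, 7 = 7·1).
Back-substituting, 365·(15) + 119·(-46) = 1.
Scale by 868944: one solution is (13034160, -39971424). Reduce p mod 119: (90, 7026).
General: p = 90 + 119t, q = 7026 - 365t.
p ≥ 0 ⇒ t ≥ 0; q ≥ 0 ⇒ t ≤ 19. So t ∈ [0, 19]: 20 solutions.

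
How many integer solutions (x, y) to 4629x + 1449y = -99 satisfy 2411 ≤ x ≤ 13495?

gcd(4629, 1449) = 3.
By Bézout, 4629·(-149) + 1449·(476) = 3.
Particular solution: (87, -278).
General solution: x = 87 + 483t, y = -278 - 1543t for integer t.
2411 ≤ 87 + 483t ≤ 13495 gives t ∈ [5, 27], which is 23 values.

23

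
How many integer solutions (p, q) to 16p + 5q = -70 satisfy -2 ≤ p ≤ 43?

9

gcd(16, 5) = 1  (16 = 3*5 + 1, 5 = 5*1).
Back-substituting, 16*(1) + 5*(-3) = 1.
Scale by -70: particular solution (-70, 210); reduce p mod 5: (0, -14).
General solution: p = 0 + 5t, q = -14 - 16t for integer t.
-2 ≤ 0 + 5t ≤ 43 gives t ∈ [0, 8], which is 9 values.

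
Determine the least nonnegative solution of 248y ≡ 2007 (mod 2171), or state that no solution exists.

1435

gcd(2171, 248) = 1  (2171 = 8×248 + 187, 248 = 1×187 + 61, 187 = 3×61 + 4, 61 = 15×4 + 1, 4 = 4×1).
1 divides 2007, so solutions exist.
Back-substituting, 248×(534) + 2171×(-61) = 1.
So 248×(534) ≡ 1 (mod 2171); multiply by 2007: y ≡ 1071738 (mod 2171).
Smallest nonnegative: y = 1071738 mod 2171 = 1435.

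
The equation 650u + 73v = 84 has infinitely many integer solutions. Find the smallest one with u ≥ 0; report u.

gcd(650, 73) = 1  (650 = 8×73 + 66, 73 = 1×66 + 7, 66 = 9×7 + 3, 7 = 2×3 + 1, 3 = 3×1).
1 divides 84, so solutions exist.
Back-substituting, 650×(-21) + 73×(187) = 1.
Scale by 84/1 = 84: (u₀, v₀) = (-1764, 15708).
General solution: u = -1764 + 73t, v = 15708 - 650t for integer t.
u ≥ 0: smallest is -1764 mod 73 = 61 (at t = 25), with v = -542.

61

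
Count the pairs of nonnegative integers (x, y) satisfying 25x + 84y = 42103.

20

gcd(84, 25):
  84 = 3*25 + 9
  25 = 2*9 + 7
  9 = 1*7 + 2
  7 = 3*2 + 1
  2 = 2*1
so gcd(84, 25) = 1.
Back-substitute for Bézout coefficients:
  1 = 7 - 3*2
  ... = 25*(37) + 84*(-11)
Scale by 42103: one solution is (1557811, -463133). Reduce x mod 84: (31, 492).
General: x = 31 + 84t, y = 492 - 25t.
x ≥ 0 ⇒ t ≥ 0; y ≥ 0 ⇒ t ≤ 19. So t ∈ [0, 19]: 20 solutions.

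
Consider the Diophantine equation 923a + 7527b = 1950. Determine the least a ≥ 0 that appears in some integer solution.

312

gcd(7527, 923) = 13  (7527 = 8*923 + 143, 923 = 6*143 + 65, 143 = 2*65 + 13, 65 = 5*13).
13 divides 1950, so solutions exist.
Back-substituting, 923*(-106) + 7527*(13) = 13.
Scale by 1950/13 = 150: (a₀, b₀) = (-15900, 1950).
General solution: a = -15900 + 579t, b = 1950 - 71t for integer t.
a ≥ 0: smallest is -15900 mod 579 = 312 (at t = 28), with b = -38.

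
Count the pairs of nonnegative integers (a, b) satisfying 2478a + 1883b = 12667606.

gcd(2478, 1883) = 7.
By Bézout, 2478×(19) + 1883×(-25) = 7.
One solution: (191, 6476).
General: a = 191 + 269t, b = 6476 - 354t.
a ≥ 0 ⇒ t ≥ 0; b ≥ 0 ⇒ t ≤ 18. So t ∈ [0, 18]: 19 solutions.

19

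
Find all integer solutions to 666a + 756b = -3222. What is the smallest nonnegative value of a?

gcd(756, 666) = 18  (756 = 1*666 + 90, 666 = 7*90 + 36, 90 = 2*36 + 18, 36 = 2*18).
18 divides -3222, so solutions exist.
Back-substituting, 666*(-17) + 756*(15) = 18.
Scale by -3222/18 = -179: (a₀, b₀) = (3043, -2685).
General solution: a = 3043 + 42t, b = -2685 - 37t for integer t.
a ≥ 0: smallest is 3043 mod 42 = 19 (at t = -72), with b = -21.

19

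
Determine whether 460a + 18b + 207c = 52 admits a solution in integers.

yes

gcd(460, 18):
  460 = 25*18 + 10
  18 = 1*10 + 8
  10 = 1*8 + 2
  8 = 4*2
so gcd(460, 18) = 2.
gcd(2, 207) = 1.
1 divides 52, so integer solutions exist.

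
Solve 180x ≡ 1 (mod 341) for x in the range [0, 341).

36

gcd(341, 180):
  341 = 1×180 + 161
  180 = 1×161 + 19
  161 = 8×19 + 9
  19 = 2×9 + 1
  9 = 9×1
so gcd(341, 180) = 1.
Back-substitute for Bézout coefficients:
  1 = 19 - 2×9
  ... = 180×(36) + 341×(-19)
So 180×36 ≡ 1 (mod 341), and 36 mod 341 = 36.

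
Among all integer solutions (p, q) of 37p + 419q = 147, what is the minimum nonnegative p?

389

gcd(419, 37) = 1.
1 divides 147, so solutions exist.
By Bézout, 37×(34) + 419×(-3) = 1.
Scale by 147/1 = 147: (p₀, q₀) = (4998, -441).
General solution: p = 4998 + 419t, q = -441 - 37t for integer t.
p ≥ 0: smallest is 4998 mod 419 = 389 (at t = -11), with q = -34.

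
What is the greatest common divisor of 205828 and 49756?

gcd(205828, 49756):
  205828 = 4·49756 + 6804
  49756 = 7·6804 + 2128
  6804 = 3·2128 + 420
  2128 = 5·420 + 28
  420 = 15·28
so gcd(205828, 49756) = 28.

28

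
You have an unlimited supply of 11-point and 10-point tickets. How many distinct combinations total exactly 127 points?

1

Need nonnegative integers with 11j + 10k = 127.
gcd(11, 10) = 1, and 11·(1) + 10·(-1) = 1.
So (j₀, k₀) = (127, -127); general j = 127 + 10t, k = -127 - 11t.
j ≥ 0 ⇒ t ≥ -12; k ≥ 0 ⇒ t ≤ -12. That's 1 value of t.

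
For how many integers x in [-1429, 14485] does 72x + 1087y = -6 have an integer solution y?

14

gcd(1087, 72) = 1.
By Bézout, 72·(-468) + 1087·(31) = 1.
Particular solution: (634, -42).
General solution: x = 634 + 1087t, y = -42 - 72t for integer t.
-1429 ≤ 634 + 1087t ≤ 14485 gives t ∈ [-1, 12], which is 14 values.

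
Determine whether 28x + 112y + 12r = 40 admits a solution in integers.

gcd(112, 28) = 28  (112 = 4*28).
gcd(28, 12) = 4.
4 divides 40, so integer solutions exist.

yes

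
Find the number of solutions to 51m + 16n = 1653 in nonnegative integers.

2

gcd(51, 16) = 1.
By Bézout, 51*(-5) + 16*(16) = 1.
One solution: (7, 81).
General: m = 7 + 16t, n = 81 - 51t.
m ≥ 0 ⇒ t ≥ 0; n ≥ 0 ⇒ t ≤ 1. So t ∈ [0, 1]: 2 solutions.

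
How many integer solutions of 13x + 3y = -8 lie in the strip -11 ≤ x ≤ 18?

10

gcd(13, 3) = 1  (13 = 4*3 + 1, 3 = 3*1).
Back-substituting, 13*(1) + 3*(-4) = 1.
Scale by -8: particular solution (-8, 32); reduce x mod 3: (1, -7).
General solution: x = 1 + 3t, y = -7 - 13t for integer t.
-11 ≤ 1 + 3t ≤ 18 gives t ∈ [-4, 5], which is 10 values.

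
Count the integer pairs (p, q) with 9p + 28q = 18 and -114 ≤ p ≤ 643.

gcd(28, 9) = 1  (28 = 3×9 + 1, 9 = 9×1).
Back-substituting, 9×(-3) + 28×(1) = 1.
Scale by 18: particular solution (-54, 18); reduce p mod 28: (2, 0).
General solution: p = 2 + 28t, q = 0 - 9t for integer t.
-114 ≤ 2 + 28t ≤ 643 gives t ∈ [-4, 22], which is 27 values.

27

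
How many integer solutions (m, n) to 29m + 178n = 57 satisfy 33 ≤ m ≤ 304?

gcd(178, 29) = 1.
By Bézout, 29·(43) + 178·(-7) = 1.
Particular solution: (137, -22).
General solution: m = 137 + 178t, n = -22 - 29t for integer t.
33 ≤ 137 + 178t ≤ 304 gives t ∈ [0, 0], which is 1 value.

1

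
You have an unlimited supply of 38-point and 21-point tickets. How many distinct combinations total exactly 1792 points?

Need nonnegative integers with 38j + 21k = 1792.
gcd(38, 21) = 1, and 38·(5) + 21·(-9) = 1.
So (j₀, k₀) = (8960, -16128); general j = 8960 + 21t, k = -16128 - 38t.
j ≥ 0 ⇒ t ≥ -426; k ≥ 0 ⇒ t ≤ -425. That's 2 values of t.

2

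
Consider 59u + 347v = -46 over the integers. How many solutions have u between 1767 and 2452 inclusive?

2

gcd(347, 59) = 1.
By Bézout, 59*(100) + 347*(-17) = 1.
Particular solution: (258, -44).
General solution: u = 258 + 347t, v = -44 - 59t for integer t.
1767 ≤ 258 + 347t ≤ 2452 gives t ∈ [5, 6], which is 2 values.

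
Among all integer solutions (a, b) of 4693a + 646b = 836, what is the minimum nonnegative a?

20

gcd(4693, 646):
  4693 = 7·646 + 171
  646 = 3·171 + 133
  171 = 1·133 + 38
  133 = 3·38 + 19
  38 = 2·19
so gcd(4693, 646) = 19.
19 divides 836, so solutions exist.
Back-substitute for Bézout coefficients:
  19 = 133 - 3·38
  ... = 4693·(-15) + 646·(109)
Scale by 836/19 = 44: (a₀, b₀) = (-660, 4796).
General solution: a = -660 + 34t, b = 4796 - 247t for integer t.
a ≥ 0: smallest is -660 mod 34 = 20 (at t = 20), with b = -144.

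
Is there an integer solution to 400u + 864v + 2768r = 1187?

no

gcd(864, 400):
  864 = 2*400 + 64
  400 = 6*64 + 16
  64 = 4*16
so gcd(864, 400) = 16.
gcd(16, 2768) = 16.
16 does not divide 1187 (remainder 3), so no integer solutions.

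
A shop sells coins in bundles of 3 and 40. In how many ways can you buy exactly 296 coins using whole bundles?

Need nonnegative integers with 3j + 40k = 296.
gcd(3, 40) = 1, and 3·(-13) + 40·(1) = 1.
So (j₀, k₀) = (-3848, 296); general j = -3848 + 40t, k = 296 - 3t.
j ≥ 0 ⇒ t ≥ 97; k ≥ 0 ⇒ t ≤ 98. That's 2 values of t.

2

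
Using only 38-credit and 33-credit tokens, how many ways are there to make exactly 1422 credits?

Need nonnegative integers with 38j + 33k = 1422.
gcd(38, 33) = 1, and 38·(-13) + 33·(15) = 1.
So (j₀, k₀) = (-18486, 21330); general j = -18486 + 33t, k = 21330 - 38t.
j ≥ 0 ⇒ t ≥ 561; k ≥ 0 ⇒ t ≤ 561. That's 1 value of t.

1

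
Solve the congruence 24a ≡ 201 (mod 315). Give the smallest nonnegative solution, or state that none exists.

gcd(315, 24):
  315 = 13·24 + 3
  24 = 8·3
so gcd(315, 24) = 3.
3 divides 201, so solutions exist.
Back-substitute for Bézout coefficients:
  3 = 315 - 13·24
  ... = 24·(-13) + 315·(1)
So 24·(-13) ≡ 3 (mod 315); multiply by 67: a ≡ -871 (mod 105).
Smallest nonnegative: a = -871 mod 105 = 74.

74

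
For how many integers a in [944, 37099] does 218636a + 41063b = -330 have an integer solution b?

10

gcd(218636, 41063):
  218636 = 5·41063 + 13321
  41063 = 3·13321 + 1100
  13321 = 12·1100 + 121
  1100 = 9·121 + 11
  121 = 11·11
so gcd(218636, 41063) = 11.
Back-substitute for Bézout coefficients:
  11 = 1100 - 9·121
  ... = 218636·(-336) + 41063·(1789)
Scale by -30: particular solution (10080, -53670); reduce a mod 3733: (2614, -13918).
General solution: a = 2614 + 3733t, b = -13918 - 19876t for integer t.
944 ≤ 2614 + 3733t ≤ 37099 gives t ∈ [0, 9], which is 10 values.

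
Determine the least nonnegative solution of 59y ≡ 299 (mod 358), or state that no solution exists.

gcd(358, 59):
  358 = 6·59 + 4
  59 = 14·4 + 3
  4 = 1·3 + 1
  3 = 3·1
so gcd(358, 59) = 1.
1 divides 299, so solutions exist.
Back-substitute for Bézout coefficients:
  1 = 4 - 1·3
  ... = 59·(-91) + 358·(15)
So 59·(-91) ≡ 1 (mod 358); multiply by 299: y ≡ -27209 (mod 358).
Smallest nonnegative: y = -27209 mod 358 = 357.

357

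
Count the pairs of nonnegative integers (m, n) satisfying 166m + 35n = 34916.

gcd(166, 35) = 1.
By Bézout, 166*(-4) + 35*(19) = 1.
One solution: (21, 898).
General: m = 21 + 35t, n = 898 - 166t.
m ≥ 0 ⇒ t ≥ 0; n ≥ 0 ⇒ t ≤ 5. So t ∈ [0, 5]: 6 solutions.

6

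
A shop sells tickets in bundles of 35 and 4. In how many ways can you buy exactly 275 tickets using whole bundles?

2

Need nonnegative integers with 35j + 4k = 275.
gcd(35, 4) = 1, and 35·(-1) + 4·(9) = 1.
So (j₀, k₀) = (-275, 2475); general j = -275 + 4t, k = 2475 - 35t.
j ≥ 0 ⇒ t ≥ 69; k ≥ 0 ⇒ t ≤ 70. That's 2 values of t.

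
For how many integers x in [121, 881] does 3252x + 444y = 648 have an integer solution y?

21

gcd(3252, 444) = 12.
By Bézout, 3252*(-3) + 444*(22) = 12.
Particular solution: (23, -167).
General solution: x = 23 + 37t, y = -167 - 271t for integer t.
121 ≤ 23 + 37t ≤ 881 gives t ∈ [3, 23], which is 21 values.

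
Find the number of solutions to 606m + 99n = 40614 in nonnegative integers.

gcd(606, 99) = 3  (606 = 6*99 + 12, 99 = 8*12 + 3, 12 = 4*3).
Back-substituting, 606*(-8) + 99*(49) = 3.
Scale by 13538: one solution is (-108304, 663362). Reduce m mod 33: (2, 398).
General: m = 2 + 33t, n = 398 - 202t.
m ≥ 0 ⇒ t ≥ 0; n ≥ 0 ⇒ t ≤ 1. So t ∈ [0, 1]: 2 solutions.

2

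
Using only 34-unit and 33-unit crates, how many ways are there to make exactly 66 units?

Need nonnegative integers with 34j + 33k = 66.
gcd(34, 33) = 1, and 34·(1) + 33·(-1) = 1.
So (j₀, k₀) = (66, -66); general j = 66 + 33t, k = -66 - 34t.
j ≥ 0 ⇒ t ≥ -2; k ≥ 0 ⇒ t ≤ -2. That's 1 value of t.

1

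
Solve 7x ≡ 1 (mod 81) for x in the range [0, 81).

58

gcd(81, 7) = 1.
By Bézout, 7×(-23) + 81×(2) = 1.
So 7×-23 ≡ 1 (mod 81), and -23 mod 81 = 58.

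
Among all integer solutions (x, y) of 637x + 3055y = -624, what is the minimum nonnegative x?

23

gcd(3055, 637) = 13.
13 divides -624, so solutions exist.
By Bézout, 637*(24) + 3055*(-5) = 13.
Scale by -624/13 = -48: (x₀, y₀) = (-1152, 240).
General solution: x = -1152 + 235t, y = 240 - 49t for integer t.
x ≥ 0: smallest is -1152 mod 235 = 23 (at t = 5), with y = -5.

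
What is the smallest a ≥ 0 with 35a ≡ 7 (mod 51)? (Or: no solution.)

gcd(51, 35):
  51 = 1*35 + 16
  35 = 2*16 + 3
  16 = 5*3 + 1
  3 = 3*1
so gcd(51, 35) = 1.
1 divides 7, so solutions exist.
Back-substitute for Bézout coefficients:
  1 = 16 - 5*3
  ... = 35*(-16) + 51*(11)
So 35*(-16) ≡ 1 (mod 51); multiply by 7: a ≡ -112 (mod 51).
Smallest nonnegative: a = -112 mod 51 = 41.

41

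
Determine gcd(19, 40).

gcd(40, 19):
  40 = 2*19 + 2
  19 = 9*2 + 1
  2 = 2*1
so gcd(40, 19) = 1.

1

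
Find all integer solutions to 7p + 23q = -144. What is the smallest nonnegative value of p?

gcd(23, 7) = 1  (23 = 3·7 + 2, 7 = 3·2 + 1, 2 = 2·1).
1 divides -144, so solutions exist.
Back-substituting, 7·(10) + 23·(-3) = 1.
Scale by -144/1 = -144: (p₀, q₀) = (-1440, 432).
General solution: p = -1440 + 23t, q = 432 - 7t for integer t.
p ≥ 0: smallest is -1440 mod 23 = 9 (at t = 63), with q = -9.

9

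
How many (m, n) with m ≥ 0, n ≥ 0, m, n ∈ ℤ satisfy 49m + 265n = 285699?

22

gcd(265, 49) = 1.
By Bézout, 49×(119) + 265×(-22) = 1.
One solution: (6, 1077).
General: m = 6 + 265t, n = 1077 - 49t.
m ≥ 0 ⇒ t ≥ 0; n ≥ 0 ⇒ t ≤ 21. So t ∈ [0, 21]: 22 solutions.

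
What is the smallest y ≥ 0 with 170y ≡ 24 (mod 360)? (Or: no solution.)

gcd(360, 170):
  360 = 2·170 + 20
  170 = 8·20 + 10
  20 = 2·10
so gcd(360, 170) = 10.
10 does not divide 24, so the congruence has no solution.

no solution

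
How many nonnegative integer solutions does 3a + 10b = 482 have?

16

gcd(10, 3) = 1  (10 = 3*3 + 1, 3 = 3*1).
Back-substituting, 3*(-3) + 10*(1) = 1.
Scale by 482: one solution is (-1446, 482). Reduce a mod 10: (4, 47).
General: a = 4 + 10t, b = 47 - 3t.
a ≥ 0 ⇒ t ≥ 0; b ≥ 0 ⇒ t ≤ 15. So t ∈ [0, 15]: 16 solutions.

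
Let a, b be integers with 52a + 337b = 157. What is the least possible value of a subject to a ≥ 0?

gcd(337, 52):
  337 = 6*52 + 25
  52 = 2*25 + 2
  25 = 12*2 + 1
  2 = 2*1
so gcd(337, 52) = 1.
1 divides 157, so solutions exist.
Back-substitute for Bézout coefficients:
  1 = 25 - 12*2
  ... = 52*(-162) + 337*(25)
Scale by 157/1 = 157: (a₀, b₀) = (-25434, 3925).
General solution: a = -25434 + 337t, b = 3925 - 52t for integer t.
a ≥ 0: smallest is -25434 mod 337 = 178 (at t = 76), with b = -27.

178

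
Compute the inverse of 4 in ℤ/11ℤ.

gcd(11, 4):
  11 = 2*4 + 3
  4 = 1*3 + 1
  3 = 3*1
so gcd(11, 4) = 1.
Back-substitute for Bézout coefficients:
  1 = 4 - 1*3
  ... = 4*(3) + 11*(-1)
So 4*3 ≡ 1 (mod 11), and 3 mod 11 = 3.

3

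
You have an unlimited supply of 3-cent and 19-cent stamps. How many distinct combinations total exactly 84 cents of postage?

2

Need nonnegative integers with 3j + 19k = 84.
gcd(3, 19) = 1, and 3·(-6) + 19·(1) = 1.
So (j₀, k₀) = (-504, 84); general j = -504 + 19t, k = 84 - 3t.
j ≥ 0 ⇒ t ≥ 27; k ≥ 0 ⇒ t ≤ 28. That's 2 values of t.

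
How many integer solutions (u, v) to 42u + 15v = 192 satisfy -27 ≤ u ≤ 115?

gcd(42, 15) = 3.
By Bézout, 42×(-1) + 15×(3) = 3.
Particular solution: (1, 10).
General solution: u = 1 + 5t, v = 10 - 14t for integer t.
-27 ≤ 1 + 5t ≤ 115 gives t ∈ [-5, 22], which is 28 values.

28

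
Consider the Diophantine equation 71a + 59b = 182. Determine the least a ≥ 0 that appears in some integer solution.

25

gcd(71, 59) = 1  (71 = 1*59 + 12, 59 = 4*12 + 11, 12 = 1*11 + 1, 11 = 11*1).
1 divides 182, so solutions exist.
Back-substituting, 71*(5) + 59*(-6) = 1.
Scale by 182/1 = 182: (a₀, b₀) = (910, -1092).
General solution: a = 910 + 59t, b = -1092 - 71t for integer t.
a ≥ 0: smallest is 910 mod 59 = 25 (at t = -15), with b = -27.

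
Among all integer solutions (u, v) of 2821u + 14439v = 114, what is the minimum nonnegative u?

11757

gcd(14439, 2821):
  14439 = 5·2821 + 334
  2821 = 8·334 + 149
  334 = 2·149 + 36
  149 = 4·36 + 5
  36 = 7·5 + 1
  5 = 5·1
so gcd(14439, 2821) = 1.
1 divides 114, so solutions exist.
Back-substitute for Bézout coefficients:
  1 = 36 - 7·5
  ... = 2821·(-2810) + 14439·(549)
Scale by 114/1 = 114: (u₀, v₀) = (-320340, 62586).
General solution: u = -320340 + 14439t, v = 62586 - 2821t for integer t.
u ≥ 0: smallest is -320340 mod 14439 = 11757 (at t = 23), with v = -2297.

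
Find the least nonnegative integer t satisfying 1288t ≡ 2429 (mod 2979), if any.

gcd(2979, 1288):
  2979 = 2·1288 + 403
  1288 = 3·403 + 79
  403 = 5·79 + 8
  79 = 9·8 + 7
  8 = 1·7 + 1
  7 = 7·1
so gcd(2979, 1288) = 1.
1 divides 2429, so solutions exist.
Back-substitute for Bézout coefficients:
  1 = 8 - 1·7
  ... = 1288·(-377) + 2979·(163)
So 1288·(-377) ≡ 1 (mod 2979); multiply by 2429: t ≡ -915733 (mod 2979).
Smallest nonnegative: t = -915733 mod 2979 = 1799.

1799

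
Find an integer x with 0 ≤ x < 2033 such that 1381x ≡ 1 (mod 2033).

gcd(2033, 1381):
  2033 = 1*1381 + 652
  1381 = 2*652 + 77
  652 = 8*77 + 36
  77 = 2*36 + 5
  36 = 7*5 + 1
  5 = 5*1
so gcd(2033, 1381) = 1.
Back-substitute for Bézout coefficients:
  1 = 36 - 7*5
  ... = 1381*(-396) + 2033*(269)
So 1381*-396 ≡ 1 (mod 2033), and -396 mod 2033 = 1637.

1637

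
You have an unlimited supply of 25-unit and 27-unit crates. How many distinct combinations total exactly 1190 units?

Need nonnegative integers with 25j + 27k = 1190.
gcd(25, 27) = 1, and 25·(13) + 27·(-12) = 1.
So (j₀, k₀) = (15470, -14280); general j = 15470 + 27t, k = -14280 - 25t.
j ≥ 0 ⇒ t ≥ -572; k ≥ 0 ⇒ t ≤ -572. That's 1 value of t.

1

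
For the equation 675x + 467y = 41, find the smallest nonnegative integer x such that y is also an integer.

209

gcd(675, 467):
  675 = 1·467 + 208
  467 = 2·208 + 51
  208 = 4·51 + 4
  51 = 12·4 + 3
  4 = 1·3 + 1
  3 = 3·1
so gcd(675, 467) = 1.
1 divides 41, so solutions exist.
Back-substitute for Bézout coefficients:
  1 = 4 - 1·3
  ... = 675·(119) + 467·(-172)
Scale by 41/1 = 41: (x₀, y₀) = (4879, -7052).
General solution: x = 4879 + 467t, y = -7052 - 675t for integer t.
x ≥ 0: smallest is 4879 mod 467 = 209 (at t = -10), with y = -302.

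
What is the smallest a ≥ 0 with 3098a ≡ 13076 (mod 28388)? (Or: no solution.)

3358

gcd(28388, 3098) = 2.
2 divides 13076, so solutions exist.
By Bézout, 3098×(2749) + 28388×(-300) = 2.
So 3098×(2749) ≡ 2 (mod 28388); multiply by 6538: a ≡ 17972962 (mod 14194).
Smallest nonnegative: a = 17972962 mod 14194 = 3358.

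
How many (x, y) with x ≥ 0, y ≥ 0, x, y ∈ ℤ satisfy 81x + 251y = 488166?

gcd(251, 81):
  251 = 3*81 + 8
  81 = 10*8 + 1
  8 = 8*1
so gcd(251, 81) = 1.
Back-substitute for Bézout coefficients:
  1 = 81 - 10*8
  ... = 81*(31) + 251*(-10)
Scale by 488166: one solution is (15133146, -4881660). Reduce x mod 251: (105, 1911).
General: x = 105 + 251t, y = 1911 - 81t.
x ≥ 0 ⇒ t ≥ 0; y ≥ 0 ⇒ t ≤ 23. So t ∈ [0, 23]: 24 solutions.

24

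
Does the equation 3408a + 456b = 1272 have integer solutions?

gcd(3408, 456) = 24  (3408 = 7*456 + 216, 456 = 2*216 + 24, 216 = 9*24).
24 divides 1272, so integer solutions exist.

yes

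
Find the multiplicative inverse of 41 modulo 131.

gcd(131, 41) = 1  (131 = 3·41 + 8, 41 = 5·8 + 1, 8 = 8·1).
Back-substituting, 41·(16) + 131·(-5) = 1.
So 41·16 ≡ 1 (mod 131), and 16 mod 131 = 16.

16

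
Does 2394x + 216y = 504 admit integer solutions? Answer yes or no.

gcd(2394, 216) = 18  (2394 = 11×216 + 18, 216 = 12×18).
18 divides 504, so integer solutions exist.

yes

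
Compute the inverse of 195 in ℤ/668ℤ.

507

gcd(668, 195) = 1  (668 = 3*195 + 83, 195 = 2*83 + 29, 83 = 2*29 + 25, 29 = 1*25 + 4, 25 = 6*4 + 1, 4 = 4*1).
Back-substituting, 195*(-161) + 668*(47) = 1.
So 195*-161 ≡ 1 (mod 668), and -161 mod 668 = 507.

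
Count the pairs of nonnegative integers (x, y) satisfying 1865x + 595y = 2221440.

10

gcd(1865, 595) = 5.
By Bézout, 1865*(-52) + 595*(163) = 5.
One solution: (41, 3605).
General: x = 41 + 119t, y = 3605 - 373t.
x ≥ 0 ⇒ t ≥ 0; y ≥ 0 ⇒ t ≤ 9. So t ∈ [0, 9]: 10 solutions.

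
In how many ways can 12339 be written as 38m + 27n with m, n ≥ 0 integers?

gcd(38, 27) = 1.
By Bézout, 38×(5) + 27×(-7) = 1.
One solution: (0, 457).
General: m = 0 + 27t, n = 457 - 38t.
m ≥ 0 ⇒ t ≥ 0; n ≥ 0 ⇒ t ≤ 12. So t ∈ [0, 12]: 13 solutions.

13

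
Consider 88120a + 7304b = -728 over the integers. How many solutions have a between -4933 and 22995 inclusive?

gcd(88120, 7304):
  88120 = 12*7304 + 472
  7304 = 15*472 + 224
  472 = 2*224 + 24
  224 = 9*24 + 8
  24 = 3*8
so gcd(88120, 7304) = 8.
Back-substitute for Bézout coefficients:
  8 = 224 - 9*24
  ... = 88120*(-294) + 7304*(3547)
Scale by -91: particular solution (26754, -322777); reduce a mod 913: (277, -3342).
General solution: a = 277 + 913t, b = -3342 - 11015t for integer t.
-4933 ≤ 277 + 913t ≤ 22995 gives t ∈ [-5, 24], which is 30 values.

30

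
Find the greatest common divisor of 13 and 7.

gcd(13, 7):
  13 = 1·7 + 6
  7 = 1·6 + 1
  6 = 6·1
so gcd(13, 7) = 1.

1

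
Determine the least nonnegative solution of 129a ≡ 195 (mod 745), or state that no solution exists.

gcd(745, 129) = 1  (745 = 5·129 + 100, 129 = 1·100 + 29, 100 = 3·29 + 13, 29 = 2·13 + 3, 13 = 4·3 + 1, 3 = 3·1).
1 divides 195, so solutions exist.
Back-substituting, 129·(-231) + 745·(40) = 1.
So 129·(-231) ≡ 1 (mod 745); multiply by 195: a ≡ -45045 (mod 745).
Smallest nonnegative: a = -45045 mod 745 = 400.

400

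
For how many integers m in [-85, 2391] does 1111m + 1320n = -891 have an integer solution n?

21

gcd(1320, 1111):
  1320 = 1×1111 + 209
  1111 = 5×209 + 66
  209 = 3×66 + 11
  66 = 6×11
so gcd(1320, 1111) = 11.
Back-substitute for Bézout coefficients:
  11 = 209 - 3×66
  ... = 1111×(-19) + 1320×(16)
Scale by -81: particular solution (1539, -1296); reduce m mod 120: (99, -84).
General solution: m = 99 + 120t, n = -84 - 101t for integer t.
-85 ≤ 99 + 120t ≤ 2391 gives t ∈ [-1, 19], which is 21 values.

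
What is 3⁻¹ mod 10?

7

gcd(10, 3) = 1  (10 = 3×3 + 1, 3 = 3×1).
Back-substituting, 3×(-3) + 10×(1) = 1.
So 3×-3 ≡ 1 (mod 10), and -3 mod 10 = 7.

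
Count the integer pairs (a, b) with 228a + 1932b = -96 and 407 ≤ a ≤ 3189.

17

gcd(1932, 228) = 12  (1932 = 8×228 + 108, 228 = 2×108 + 12, 108 = 9×12).
Back-substituting, 228×(17) + 1932×(-2) = 12.
Scale by -8: particular solution (-136, 16); reduce a mod 161: (25, -3).
General solution: a = 25 + 161t, b = -3 - 19t for integer t.
407 ≤ 25 + 161t ≤ 3189 gives t ∈ [3, 19], which is 17 values.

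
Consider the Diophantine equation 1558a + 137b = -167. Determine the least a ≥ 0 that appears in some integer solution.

gcd(1558, 137):
  1558 = 11·137 + 51
  137 = 2·51 + 35
  51 = 1·35 + 16
  35 = 2·16 + 3
  16 = 5·3 + 1
  3 = 3·1
so gcd(1558, 137) = 1.
1 divides -167, so solutions exist.
Back-substitute for Bézout coefficients:
  1 = 16 - 5·3
  ... = 1558·(43) + 137·(-489)
Scale by -167/1 = -167: (a₀, b₀) = (-7181, 81663).
General solution: a = -7181 + 137t, b = 81663 - 1558t for integer t.
a ≥ 0: smallest is -7181 mod 137 = 80 (at t = 53), with b = -911.

80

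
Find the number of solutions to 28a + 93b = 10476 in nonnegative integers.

gcd(93, 28):
  93 = 3·28 + 9
  28 = 3·9 + 1
  9 = 9·1
so gcd(93, 28) = 1.
Back-substitute for Bézout coefficients:
  1 = 28 - 3·9
  ... = 28·(10) + 93·(-3)
Scale by 10476: one solution is (104760, -31428). Reduce a mod 93: (42, 100).
General: a = 42 + 93t, b = 100 - 28t.
a ≥ 0 ⇒ t ≥ 0; b ≥ 0 ⇒ t ≤ 3. So t ∈ [0, 3]: 4 solutions.

4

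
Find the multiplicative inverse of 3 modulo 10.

7

gcd(10, 3) = 1  (10 = 3*3 + 1, 3 = 3*1).
Back-substituting, 3*(-3) + 10*(1) = 1.
So 3*-3 ≡ 1 (mod 10), and -3 mod 10 = 7.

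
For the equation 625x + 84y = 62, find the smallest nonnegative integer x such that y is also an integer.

gcd(625, 84) = 1  (625 = 7*84 + 37, 84 = 2*37 + 10, 37 = 3*10 + 7, 10 = 1*7 + 3, 7 = 2*3 + 1, 3 = 3*1).
1 divides 62, so solutions exist.
Back-substituting, 625*(25) + 84*(-186) = 1.
Scale by 62/1 = 62: (x₀, y₀) = (1550, -11532).
General solution: x = 1550 + 84t, y = -11532 - 625t for integer t.
x ≥ 0: smallest is 1550 mod 84 = 38 (at t = -18), with y = -282.

38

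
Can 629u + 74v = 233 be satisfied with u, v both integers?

no

gcd(629, 74) = 37  (629 = 8×74 + 37, 74 = 2×37).
37 does not divide 233 (remainder 11), so no integer solutions.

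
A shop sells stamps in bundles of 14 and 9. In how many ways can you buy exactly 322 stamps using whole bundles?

Need nonnegative integers with 14j + 9k = 322.
gcd(14, 9) = 1, and 14·(2) + 9·(-3) = 1.
So (j₀, k₀) = (644, -966); general j = 644 + 9t, k = -966 - 14t.
j ≥ 0 ⇒ t ≥ -71; k ≥ 0 ⇒ t ≤ -69. That's 3 values of t.

3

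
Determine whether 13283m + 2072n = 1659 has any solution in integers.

gcd(13283, 2072):
  13283 = 6×2072 + 851
  2072 = 2×851 + 370
  851 = 2×370 + 111
  370 = 3×111 + 37
  111 = 3×37
so gcd(13283, 2072) = 37.
37 does not divide 1659 (remainder 31), so no integer solutions.

no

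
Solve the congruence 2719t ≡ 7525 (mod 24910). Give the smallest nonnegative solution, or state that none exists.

gcd(24910, 2719):
  24910 = 9×2719 + 439
  2719 = 6×439 + 85
  439 = 5×85 + 14
  85 = 6×14 + 1
  14 = 14×1
so gcd(24910, 2719) = 1.
1 divides 7525, so solutions exist.
Back-substitute for Bézout coefficients:
  1 = 85 - 6×14
  ... = 2719×(1759) + 24910×(-192)
So 2719×(1759) ≡ 1 (mod 24910); multiply by 7525: t ≡ 13236475 (mod 24910).
Smallest nonnegative: t = 13236475 mod 24910 = 9265.

9265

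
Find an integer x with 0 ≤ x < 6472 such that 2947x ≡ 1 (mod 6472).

795

gcd(6472, 2947):
  6472 = 2×2947 + 578
  2947 = 5×578 + 57
  578 = 10×57 + 8
  57 = 7×8 + 1
  8 = 8×1
so gcd(6472, 2947) = 1.
Back-substitute for Bézout coefficients:
  1 = 57 - 7×8
  ... = 2947×(795) + 6472×(-362)
So 2947×795 ≡ 1 (mod 6472), and 795 mod 6472 = 795.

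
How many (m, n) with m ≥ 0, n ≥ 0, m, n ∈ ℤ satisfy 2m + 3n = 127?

21

gcd(3, 2):
  3 = 1*2 + 1
  2 = 2*1
so gcd(3, 2) = 1.
Back-substitute for Bézout coefficients:
  1 = 3 - 1*2
  ... = 2*(-1) + 3*(1)
Scale by 127: one solution is (-127, 127). Reduce m mod 3: (2, 41).
General: m = 2 + 3t, n = 41 - 2t.
m ≥ 0 ⇒ t ≥ 0; n ≥ 0 ⇒ t ≤ 20. So t ∈ [0, 20]: 21 solutions.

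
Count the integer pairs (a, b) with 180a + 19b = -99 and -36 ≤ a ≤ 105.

gcd(180, 19) = 1  (180 = 9*19 + 9, 19 = 2*9 + 1, 9 = 9*1).
Back-substituting, 180*(-2) + 19*(19) = 1.
Scale by -99: particular solution (198, -1881); reduce a mod 19: (8, -81).
General solution: a = 8 + 19t, b = -81 - 180t for integer t.
-36 ≤ 8 + 19t ≤ 105 gives t ∈ [-2, 5], which is 8 values.

8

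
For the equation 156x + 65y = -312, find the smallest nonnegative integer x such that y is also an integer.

3

gcd(156, 65):
  156 = 2*65 + 26
  65 = 2*26 + 13
  26 = 2*13
so gcd(156, 65) = 13.
13 divides -312, so solutions exist.
Back-substitute for Bézout coefficients:
  13 = 65 - 2*26
  ... = 156*(-2) + 65*(5)
Scale by -312/13 = -24: (x₀, y₀) = (48, -120).
General solution: x = 48 + 5t, y = -120 - 12t for integer t.
x ≥ 0: smallest is 48 mod 5 = 3 (at t = -9), with y = -12.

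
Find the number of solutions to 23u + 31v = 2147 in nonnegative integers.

gcd(31, 23) = 1  (31 = 1·23 + 8, 23 = 2·8 + 7, 8 = 1·7 + 1, 7 = 7·1).
Back-substituting, 23·(-4) + 31·(3) = 1.
Scale by 2147: one solution is (-8588, 6441). Reduce u mod 31: (30, 47).
General: u = 30 + 31t, v = 47 - 23t.
u ≥ 0 ⇒ t ≥ 0; v ≥ 0 ⇒ t ≤ 2. So t ∈ [0, 2]: 3 solutions.

3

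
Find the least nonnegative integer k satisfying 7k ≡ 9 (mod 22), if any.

gcd(22, 7) = 1.
1 divides 9, so solutions exist.
By Bézout, 7*(-3) + 22*(1) = 1.
So 7*(-3) ≡ 1 (mod 22); multiply by 9: k ≡ -27 (mod 22).
Smallest nonnegative: k = -27 mod 22 = 17.

17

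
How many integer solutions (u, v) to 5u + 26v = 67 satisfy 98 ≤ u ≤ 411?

12

gcd(26, 5):
  26 = 5×5 + 1
  5 = 5×1
so gcd(26, 5) = 1.
Back-substitute for Bézout coefficients:
  1 = 26 - 5×5
  ... = 5×(-5) + 26×(1)
Scale by 67: particular solution (-335, 67); reduce u mod 26: (3, 2).
General solution: u = 3 + 26t, v = 2 - 5t for integer t.
98 ≤ 3 + 26t ≤ 411 gives t ∈ [4, 15], which is 12 values.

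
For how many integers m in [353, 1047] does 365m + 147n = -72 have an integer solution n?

5

gcd(365, 147):
  365 = 2*147 + 71
  147 = 2*71 + 5
  71 = 14*5 + 1
  5 = 5*1
so gcd(365, 147) = 1.
Back-substitute for Bézout coefficients:
  1 = 71 - 14*5
  ... = 365*(29) + 147*(-72)
Scale by -72: particular solution (-2088, 5184); reduce m mod 147: (117, -291).
General solution: m = 117 + 147t, n = -291 - 365t for integer t.
353 ≤ 117 + 147t ≤ 1047 gives t ∈ [2, 6], which is 5 values.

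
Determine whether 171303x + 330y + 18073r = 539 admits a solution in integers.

yes

gcd(171303, 330) = 33  (171303 = 519×330 + 33, 330 = 10×33).
gcd(33, 18073) = 11.
11 divides 539, so integer solutions exist.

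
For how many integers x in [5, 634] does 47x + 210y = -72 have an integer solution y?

gcd(210, 47) = 1  (210 = 4*47 + 22, 47 = 2*22 + 3, 22 = 7*3 + 1, 3 = 3*1).
Back-substituting, 47*(-67) + 210*(15) = 1.
Scale by -72: particular solution (4824, -1080); reduce x mod 210: (204, -46).
General solution: x = 204 + 210t, y = -46 - 47t for integer t.
5 ≤ 204 + 210t ≤ 634 gives t ∈ [0, 2], which is 3 values.

3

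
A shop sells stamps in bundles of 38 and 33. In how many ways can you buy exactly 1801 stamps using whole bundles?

1

Need nonnegative integers with 38j + 33k = 1801.
gcd(38, 33) = 1, and 38·(-13) + 33·(15) = 1.
So (j₀, k₀) = (-23413, 27015); general j = -23413 + 33t, k = 27015 - 38t.
j ≥ 0 ⇒ t ≥ 710; k ≥ 0 ⇒ t ≤ 710. That's 1 value of t.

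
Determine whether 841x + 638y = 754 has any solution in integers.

gcd(841, 638) = 29.
29 divides 754, so integer solutions exist.

yes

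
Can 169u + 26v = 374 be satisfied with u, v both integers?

gcd(169, 26) = 13.
13 does not divide 374 (remainder 10), so no integer solutions.

no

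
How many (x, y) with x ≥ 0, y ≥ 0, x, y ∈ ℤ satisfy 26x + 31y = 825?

1

gcd(31, 26) = 1.
By Bézout, 26×(6) + 31×(-5) = 1.
One solution: (21, 9).
General: x = 21 + 31t, y = 9 - 26t.
x ≥ 0 ⇒ t ≥ 0; y ≥ 0 ⇒ t ≤ 0. So t ∈ [0, 0]: 1 solution.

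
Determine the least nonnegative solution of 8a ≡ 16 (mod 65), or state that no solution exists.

gcd(65, 8) = 1.
1 divides 16, so solutions exist.
By Bézout, 8×(-8) + 65×(1) = 1.
So 8×(-8) ≡ 1 (mod 65); multiply by 16: a ≡ -128 (mod 65).
Smallest nonnegative: a = -128 mod 65 = 2.

2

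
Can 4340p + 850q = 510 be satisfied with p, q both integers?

gcd(4340, 850):
  4340 = 5×850 + 90
  850 = 9×90 + 40
  90 = 2×40 + 10
  40 = 4×10
so gcd(4340, 850) = 10.
10 divides 510, so integer solutions exist.

yes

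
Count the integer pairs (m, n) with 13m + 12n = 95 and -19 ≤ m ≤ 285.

gcd(13, 12) = 1.
By Bézout, 13·(1) + 12·(-1) = 1.
Particular solution: (11, -4).
General solution: m = 11 + 12t, n = -4 - 13t for integer t.
-19 ≤ 11 + 12t ≤ 285 gives t ∈ [-2, 22], which is 25 values.

25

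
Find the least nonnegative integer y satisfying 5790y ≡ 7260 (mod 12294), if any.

479

gcd(12294, 5790):
  12294 = 2*5790 + 714
  5790 = 8*714 + 78
  714 = 9*78 + 12
  78 = 6*12 + 6
  12 = 2*6
so gcd(12294, 5790) = 6.
6 divides 7260, so solutions exist.
Back-substitute for Bézout coefficients:
  6 = 78 - 6*12
  ... = 5790*(947) + 12294*(-446)
So 5790*(947) ≡ 6 (mod 12294); multiply by 1210: y ≡ 1145870 (mod 2049).
Smallest nonnegative: y = 1145870 mod 2049 = 479.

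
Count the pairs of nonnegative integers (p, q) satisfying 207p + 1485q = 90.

gcd(1485, 207) = 9  (1485 = 7·207 + 36, 207 = 5·36 + 27, 36 = 1·27 + 9, 27 = 3·9).
Back-substituting, 207·(-43) + 1485·(6) = 9.
Scale by 10: one solution is (-430, 60). Reduce p mod 165: (65, -9).
General: p = 65 + 165t, q = -9 - 23t.
p ≥ 0 ⇒ t ≥ 0; q ≥ 0 ⇒ t ≤ -1. So t ∈ [0, -1]: 0 solutions.

0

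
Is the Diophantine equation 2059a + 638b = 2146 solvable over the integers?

yes

gcd(2059, 638):
  2059 = 3·638 + 145
  638 = 4·145 + 58
  145 = 2·58 + 29
  58 = 2·29
so gcd(2059, 638) = 29.
29 divides 2146, so integer solutions exist.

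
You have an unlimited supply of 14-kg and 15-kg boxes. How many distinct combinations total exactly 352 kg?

Need nonnegative integers with 14j + 15k = 352.
gcd(14, 15) = 1, and 14·(-1) + 15·(1) = 1.
So (j₀, k₀) = (-352, 352); general j = -352 + 15t, k = 352 - 14t.
j ≥ 0 ⇒ t ≥ 24; k ≥ 0 ⇒ t ≤ 25. That's 2 values of t.

2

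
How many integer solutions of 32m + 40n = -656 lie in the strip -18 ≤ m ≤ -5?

3

gcd(40, 32) = 8.
By Bézout, 32×(-1) + 40×(1) = 8.
Particular solution: (2, -18).
General solution: m = 2 + 5t, n = -18 - 4t for integer t.
-18 ≤ 2 + 5t ≤ -5 gives t ∈ [-4, -2], which is 3 values.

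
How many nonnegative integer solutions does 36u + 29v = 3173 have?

3

gcd(36, 29) = 1  (36 = 1*29 + 7, 29 = 4*7 + 1, 7 = 7*1).
Back-substituting, 36*(-4) + 29*(5) = 1.
Scale by 3173: one solution is (-12692, 15865). Reduce u mod 29: (10, 97).
General: u = 10 + 29t, v = 97 - 36t.
u ≥ 0 ⇒ t ≥ 0; v ≥ 0 ⇒ t ≤ 2. So t ∈ [0, 2]: 3 solutions.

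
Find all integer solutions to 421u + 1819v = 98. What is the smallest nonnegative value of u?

307

gcd(1819, 421) = 1  (1819 = 4*421 + 135, 421 = 3*135 + 16, 135 = 8*16 + 7, 16 = 2*7 + 2, 7 = 3*2 + 1, 2 = 2*1).
1 divides 98, so solutions exist.
Back-substituting, 421*(-795) + 1819*(184) = 1.
Scale by 98/1 = 98: (u₀, v₀) = (-77910, 18032).
General solution: u = -77910 + 1819t, v = 18032 - 421t for integer t.
u ≥ 0: smallest is -77910 mod 1819 = 307 (at t = 43), with v = -71.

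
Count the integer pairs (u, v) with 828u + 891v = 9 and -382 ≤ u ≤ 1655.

gcd(891, 828):
  891 = 1·828 + 63
  828 = 13·63 + 9
  63 = 7·9
so gcd(891, 828) = 9.
Back-substitute for Bézout coefficients:
  9 = 828 - 13·63
  ... = 828·(14) + 891·(-13)
Scale by 1: particular solution (14, -13); reduce u mod 99: (14, -13).
General solution: u = 14 + 99t, v = -13 - 92t for integer t.
-382 ≤ 14 + 99t ≤ 1655 gives t ∈ [-4, 16], which is 21 values.

21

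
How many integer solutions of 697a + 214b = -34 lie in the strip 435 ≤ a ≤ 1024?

gcd(697, 214) = 1.
By Bézout, 697×(-35) + 214×(114) = 1.
Particular solution: (120, -391).
General solution: a = 120 + 214t, b = -391 - 697t for integer t.
435 ≤ 120 + 214t ≤ 1024 gives t ∈ [2, 4], which is 3 values.

3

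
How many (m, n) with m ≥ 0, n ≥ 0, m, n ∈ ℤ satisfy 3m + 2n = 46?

gcd(3, 2):
  3 = 1*2 + 1
  2 = 2*1
so gcd(3, 2) = 1.
Back-substitute for Bézout coefficients:
  1 = 3 - 1*2
  ... = 3*(1) + 2*(-1)
Scale by 46: one solution is (46, -46). Reduce m mod 2: (0, 23).
General: m = 0 + 2t, n = 23 - 3t.
m ≥ 0 ⇒ t ≥ 0; n ≥ 0 ⇒ t ≤ 7. So t ∈ [0, 7]: 8 solutions.

8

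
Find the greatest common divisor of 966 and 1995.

gcd(1995, 966):
  1995 = 2·966 + 63
  966 = 15·63 + 21
  63 = 3·21
so gcd(1995, 966) = 21.

21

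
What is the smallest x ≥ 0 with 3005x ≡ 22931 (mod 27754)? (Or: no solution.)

gcd(27754, 3005) = 1.
1 divides 22931, so solutions exist.
By Bézout, 3005*(-6733) + 27754*(729) = 1.
So 3005*(-6733) ≡ 1 (mod 27754); multiply by 22931: x ≡ -154394423 (mod 27754).
Smallest nonnegative: x = -154394423 mod 27754 = 1079.

1079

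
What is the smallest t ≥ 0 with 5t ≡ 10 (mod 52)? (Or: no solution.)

gcd(52, 5) = 1  (52 = 10*5 + 2, 5 = 2*2 + 1, 2 = 2*1).
1 divides 10, so solutions exist.
Back-substituting, 5*(21) + 52*(-2) = 1.
So 5*(21) ≡ 1 (mod 52); multiply by 10: t ≡ 210 (mod 52).
Smallest nonnegative: t = 210 mod 52 = 2.

2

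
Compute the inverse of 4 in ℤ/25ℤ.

19

gcd(25, 4) = 1.
By Bézout, 4·(-6) + 25·(1) = 1.
So 4·-6 ≡ 1 (mod 25), and -6 mod 25 = 19.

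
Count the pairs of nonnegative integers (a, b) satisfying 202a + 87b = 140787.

gcd(202, 87) = 1  (202 = 2×87 + 28, 87 = 3×28 + 3, 28 = 9×3 + 1, 3 = 3×1).
Back-substituting, 202×(28) + 87×(-65) = 1.
Scale by 140787: one solution is (3942036, -9151155). Reduce a mod 87: (66, 1465).
General: a = 66 + 87t, b = 1465 - 202t.
a ≥ 0 ⇒ t ≥ 0; b ≥ 0 ⇒ t ≤ 7. So t ∈ [0, 7]: 8 solutions.

8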